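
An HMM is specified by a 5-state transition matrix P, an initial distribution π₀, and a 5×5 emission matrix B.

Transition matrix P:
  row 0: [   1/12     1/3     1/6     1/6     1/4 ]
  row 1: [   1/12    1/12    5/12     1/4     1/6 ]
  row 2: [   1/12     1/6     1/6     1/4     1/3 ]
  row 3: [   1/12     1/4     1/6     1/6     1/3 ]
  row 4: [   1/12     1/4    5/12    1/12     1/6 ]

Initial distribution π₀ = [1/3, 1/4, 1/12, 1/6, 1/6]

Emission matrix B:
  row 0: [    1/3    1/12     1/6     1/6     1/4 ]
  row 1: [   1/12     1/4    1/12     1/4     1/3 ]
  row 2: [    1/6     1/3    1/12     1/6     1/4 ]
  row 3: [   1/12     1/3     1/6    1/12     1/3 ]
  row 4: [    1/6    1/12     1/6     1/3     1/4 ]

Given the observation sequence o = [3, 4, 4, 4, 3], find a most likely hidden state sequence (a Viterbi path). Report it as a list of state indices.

t=0: δ = [5.556e-02, 6.250e-02, 1.389e-02, 1.389e-02, 5.556e-02]  (obs o_0=3)
t=1: δ = [1.302e-03, 6.173e-03, 6.510e-03, 5.208e-03, 3.472e-03]  ψ = [1, 0, 1, 1, 0]  (obs o_1=4)
t=2: δ = [1.356e-04, 4.340e-04, 6.430e-04, 5.425e-04, 5.425e-04]  ψ = [2, 3, 1, 2, 2]  (obs o_2=4)
t=3: δ = [1.340e-05, 4.521e-05, 5.651e-05, 5.358e-05, 5.358e-05]  ψ = [2, 3, 4, 2, 2]  (obs o_3=4)
t=4: δ = [7.849e-07, 3.349e-06, 3.721e-06, 1.177e-06, 6.279e-06]  ψ = [2, 3, 4, 2, 2]  (obs o_4=3)
backtrack: best end state = 4; path = [1, 2, 4, 2, 4]

path = [1, 2, 4, 2, 4]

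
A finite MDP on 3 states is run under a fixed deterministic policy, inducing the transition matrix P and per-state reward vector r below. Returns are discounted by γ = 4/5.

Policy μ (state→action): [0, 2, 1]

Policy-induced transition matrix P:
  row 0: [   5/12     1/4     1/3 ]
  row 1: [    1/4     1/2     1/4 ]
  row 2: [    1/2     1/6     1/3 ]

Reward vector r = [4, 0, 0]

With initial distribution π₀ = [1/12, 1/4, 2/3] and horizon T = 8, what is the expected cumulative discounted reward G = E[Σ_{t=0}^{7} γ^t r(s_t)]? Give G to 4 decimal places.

G = 5.4427

t=0: π = [0.0833, 0.2500, 0.6667], E[r] = 0.3333, γ^t·E[r] = 0.333333, running G = 0.333333
t=1: π = [0.4306, 0.2569, 0.3125], E[r] = 1.7222, γ^t·E[r] = 1.377778, running G = 1.711111
t=2: π = [0.3999, 0.2882, 0.3119], E[r] = 1.5995, γ^t·E[r] = 1.023704, running G = 2.734815
t=3: π = [0.3946, 0.2961, 0.3093], E[r] = 1.5785, γ^t·E[r] = 0.808198, running G = 3.543012
t=4: π = [0.3931, 0.2982, 0.3087], E[r] = 1.5724, γ^t·E[r] = 0.644056, running G = 4.187068
t=5: π = [0.3927, 0.2988, 0.3085], E[r] = 1.5707, γ^t·E[r] = 0.514697, running G = 4.701765
t=6: π = [0.3926, 0.2990, 0.3084], E[r] = 1.5703, γ^t·E[r] = 0.411636, running G = 5.113401
t=7: π = [0.3925, 0.2990, 0.3084], E[r] = 1.5701, γ^t·E[r] = 0.329283, running G = 5.442684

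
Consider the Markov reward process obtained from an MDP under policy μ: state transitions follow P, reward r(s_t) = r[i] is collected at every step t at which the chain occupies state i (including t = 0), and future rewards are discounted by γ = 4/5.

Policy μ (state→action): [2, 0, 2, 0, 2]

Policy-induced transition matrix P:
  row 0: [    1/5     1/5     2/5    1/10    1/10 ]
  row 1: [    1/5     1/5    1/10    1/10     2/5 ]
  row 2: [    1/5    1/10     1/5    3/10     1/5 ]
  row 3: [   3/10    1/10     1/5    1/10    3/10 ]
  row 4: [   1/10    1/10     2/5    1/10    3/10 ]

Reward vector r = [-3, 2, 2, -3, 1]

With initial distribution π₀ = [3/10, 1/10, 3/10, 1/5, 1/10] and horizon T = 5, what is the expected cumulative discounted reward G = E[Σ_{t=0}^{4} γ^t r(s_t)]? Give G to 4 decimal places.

t=0: π = [0.3000, 0.1000, 0.3000, 0.2000, 0.1000], E[r] = -0.6000, γ^t·E[r] = -0.600000, running G = -0.600000
t=1: π = [0.2100, 0.1400, 0.2700, 0.1600, 0.2200], E[r] = -0.0700, γ^t·E[r] = -0.056000, running G = -0.656000
t=2: π = [0.1940, 0.1350, 0.2720, 0.1540, 0.2450], E[r] = 0.0150, γ^t·E[r] = 0.009600, running G = -0.646400
t=3: π = [0.1909, 0.1329, 0.2743, 0.1544, 0.2475], E[r] = 0.0260, γ^t·E[r] = 0.013312, running G = -0.633088
t=4: π = [0.1907, 0.1324, 0.2744, 0.1549, 0.2477], E[r] = 0.0246, γ^t·E[r] = 0.010064, running G = -0.623024

G = -0.6230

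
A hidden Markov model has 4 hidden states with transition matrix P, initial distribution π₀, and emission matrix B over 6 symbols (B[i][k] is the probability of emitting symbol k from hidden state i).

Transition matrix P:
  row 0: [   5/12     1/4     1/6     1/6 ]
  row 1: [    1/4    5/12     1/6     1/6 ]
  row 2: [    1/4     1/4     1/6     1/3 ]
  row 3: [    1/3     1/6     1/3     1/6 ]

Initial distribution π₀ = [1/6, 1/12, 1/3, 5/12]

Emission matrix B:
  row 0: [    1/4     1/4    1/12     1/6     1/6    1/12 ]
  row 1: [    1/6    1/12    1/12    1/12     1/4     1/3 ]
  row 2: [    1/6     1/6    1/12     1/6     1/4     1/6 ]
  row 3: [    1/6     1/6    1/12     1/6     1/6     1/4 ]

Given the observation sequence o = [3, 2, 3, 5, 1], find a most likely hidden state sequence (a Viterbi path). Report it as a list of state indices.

t=0: δ = [2.778e-02, 6.944e-03, 5.556e-02, 6.944e-02]  (obs o_0=3)
t=1: δ = [1.929e-03, 1.157e-03, 1.929e-03, 1.543e-03]  ψ = [3, 2, 3, 2]  (obs o_1=2)
t=2: δ = [1.340e-04, 4.019e-05, 8.573e-05, 1.072e-04]  ψ = [0, 0, 3, 2]  (obs o_2=3)
t=3: δ = [4.651e-06, 1.116e-05, 5.954e-06, 7.144e-06]  ψ = [0, 0, 3, 2]  (obs o_3=5)
t=4: δ = [6.977e-07, 3.876e-07, 3.969e-07, 3.308e-07]  ψ = [1, 1, 3, 2]  (obs o_4=1)
backtrack: best end state = 0; path = [3, 0, 0, 1, 0]

path = [3, 0, 0, 1, 0]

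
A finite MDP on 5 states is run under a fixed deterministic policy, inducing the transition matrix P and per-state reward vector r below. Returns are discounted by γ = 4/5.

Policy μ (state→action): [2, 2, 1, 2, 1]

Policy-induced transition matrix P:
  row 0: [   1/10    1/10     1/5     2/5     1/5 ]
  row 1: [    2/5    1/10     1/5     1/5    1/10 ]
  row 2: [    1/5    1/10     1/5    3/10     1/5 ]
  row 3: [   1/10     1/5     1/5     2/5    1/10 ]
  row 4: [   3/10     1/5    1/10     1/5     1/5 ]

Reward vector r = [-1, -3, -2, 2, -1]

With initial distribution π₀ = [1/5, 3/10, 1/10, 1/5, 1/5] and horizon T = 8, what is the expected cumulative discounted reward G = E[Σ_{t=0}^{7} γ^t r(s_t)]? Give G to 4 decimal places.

G = -2.7804

t=0: π = [0.2000, 0.3000, 0.1000, 0.2000, 0.2000], E[r] = -1.1000, γ^t·E[r] = -1.100000, running G = -1.100000
t=1: π = [0.2400, 0.1400, 0.1800, 0.2900, 0.1500], E[r] = -0.5900, γ^t·E[r] = -0.472000, running G = -1.572000
t=2: π = [0.1900, 0.1440, 0.1850, 0.3240, 0.1570], E[r] = -0.5010, γ^t·E[r] = -0.320640, running G = -1.892640
t=3: π = [0.1931, 0.1481, 0.1843, 0.3213, 0.1532], E[r] = -0.5166, γ^t·E[r] = -0.264499, running G = -2.157139
t=4: π = [0.1935, 0.1475, 0.1847, 0.3213, 0.1531], E[r] = -0.5157, γ^t·E[r] = -0.211210, running G = -2.368349
t=5: π = [0.1933, 0.1474, 0.1847, 0.3214, 0.1531], E[r] = -0.5153, γ^t·E[r] = -0.168846, running G = -2.537196
t=6: π = [0.1933, 0.1475, 0.1847, 0.3214, 0.1531], E[r] = -0.5153, γ^t·E[r] = -0.135094, running G = -2.672290
t=7: π = [0.1933, 0.1475, 0.1847, 0.3214, 0.1531], E[r] = -0.5153, γ^t·E[r] = -0.108075, running G = -2.780365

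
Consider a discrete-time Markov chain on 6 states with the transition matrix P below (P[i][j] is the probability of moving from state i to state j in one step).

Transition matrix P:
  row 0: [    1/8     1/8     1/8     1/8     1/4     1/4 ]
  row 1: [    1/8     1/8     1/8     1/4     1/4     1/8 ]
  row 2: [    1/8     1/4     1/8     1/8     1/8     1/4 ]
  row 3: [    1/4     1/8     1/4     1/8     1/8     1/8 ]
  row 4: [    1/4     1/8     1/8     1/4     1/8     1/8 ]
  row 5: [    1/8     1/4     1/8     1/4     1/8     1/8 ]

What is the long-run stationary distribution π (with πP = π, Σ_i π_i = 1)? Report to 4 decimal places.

π = [0.1692, 0.1641, 0.1484, 0.1869, 0.1667, 0.1647]

Balance equations π_j = Σ_i π_i·P[i][j]:
  π_0 = 1/8·π_0 + 1/8·π_1 + 1/8·π_2 + 1/4·π_3 + 1/4·π_4 + 1/8·π_5
  π_1 = 1/8·π_0 + 1/8·π_1 + 1/4·π_2 + 1/8·π_3 + 1/8·π_4 + 1/4·π_5
  π_2 = 1/8·π_0 + 1/8·π_1 + 1/8·π_2 + 1/4·π_3 + 1/8·π_4 + 1/8·π_5
  π_3 = 1/8·π_0 + 1/4·π_1 + 1/8·π_2 + 1/8·π_3 + 1/4·π_4 + 1/4·π_5
  π_4 = 1/4·π_0 + 1/4·π_1 + 1/8·π_2 + 1/8·π_3 + 1/8·π_4 + 1/8·π_5
  normalize: π_0 + π_1 + π_2 + π_3 + π_4 + π_5 = 1
Solving the linear system gives exactly π = [601/3552, 583/3552, 527/3552, 83/444, 1/6, 195/1184].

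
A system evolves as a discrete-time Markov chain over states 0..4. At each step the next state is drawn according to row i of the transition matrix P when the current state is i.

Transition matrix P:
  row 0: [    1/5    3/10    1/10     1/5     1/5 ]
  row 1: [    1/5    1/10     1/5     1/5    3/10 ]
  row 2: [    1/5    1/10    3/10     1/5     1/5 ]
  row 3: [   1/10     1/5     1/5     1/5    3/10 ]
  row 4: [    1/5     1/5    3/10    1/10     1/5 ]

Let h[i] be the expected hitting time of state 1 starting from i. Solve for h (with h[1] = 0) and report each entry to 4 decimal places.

First-step conditioning: h[1] = 0; for i ≠ 1, h[i] = 1 + Σ_k P[i][k]·h[k].
  h[0] = 1 + 1/5·h[0] + 1/10·h[2] + 1/5·h[3] + 1/5·h[4]
  h[2] = 1 + 1/5·h[0] + 3/10·h[2] + 1/5·h[3] + 1/5·h[4]
  h[3] = 1 + 1/10·h[0] + 1/5·h[2] + 1/5·h[3] + 3/10·h[4]
  h[4] = 1 + 1/5·h[0] + 3/10·h[2] + 1/10·h[3] + 1/5·h[4]
Solving the 4×4 linear system over states ≠ 1 gives exactly h = [4040/889, 0, 5050/889, 4600/889, 4590/889] (h[1] = 0 is the target).

h = [4.5444, 0.0000, 5.6805, 5.1744, 5.1631]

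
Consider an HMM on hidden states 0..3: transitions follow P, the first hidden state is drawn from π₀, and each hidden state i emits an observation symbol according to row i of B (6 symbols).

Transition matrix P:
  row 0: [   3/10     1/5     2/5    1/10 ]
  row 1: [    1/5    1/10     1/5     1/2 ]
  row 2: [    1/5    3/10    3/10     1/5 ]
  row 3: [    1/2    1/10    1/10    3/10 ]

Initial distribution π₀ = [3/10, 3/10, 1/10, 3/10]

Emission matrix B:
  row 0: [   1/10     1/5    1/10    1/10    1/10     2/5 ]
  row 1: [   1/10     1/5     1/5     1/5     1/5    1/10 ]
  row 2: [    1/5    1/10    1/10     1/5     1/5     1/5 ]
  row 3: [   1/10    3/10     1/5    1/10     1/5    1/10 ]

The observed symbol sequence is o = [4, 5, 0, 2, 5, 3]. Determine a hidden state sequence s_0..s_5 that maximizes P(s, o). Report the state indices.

path = [3, 0, 2, 3, 0, 2]

t=0: δ = [3.000e-02, 6.000e-02, 2.000e-02, 6.000e-02]  (obs o_0=4)
t=1: δ = [1.200e-02, 6.000e-04, 2.400e-03, 3.000e-03]  ψ = [3, 0, 0, 1]  (obs o_1=5)
t=2: δ = [3.600e-04, 2.400e-04, 9.600e-04, 1.200e-04]  ψ = [0, 0, 0, 0]  (obs o_2=0)
t=3: δ = [1.920e-05, 5.760e-05, 2.880e-05, 3.840e-05]  ψ = [2, 2, 2, 2]  (obs o_3=2)
t=4: δ = [7.680e-06, 8.640e-07, 2.304e-06, 2.880e-06]  ψ = [3, 2, 1, 1]  (obs o_4=5)
t=5: δ = [2.304e-07, 3.072e-07, 6.144e-07, 8.640e-08]  ψ = [0, 0, 0, 3]  (obs o_5=3)
backtrack: best end state = 2; path = [3, 0, 2, 3, 0, 2]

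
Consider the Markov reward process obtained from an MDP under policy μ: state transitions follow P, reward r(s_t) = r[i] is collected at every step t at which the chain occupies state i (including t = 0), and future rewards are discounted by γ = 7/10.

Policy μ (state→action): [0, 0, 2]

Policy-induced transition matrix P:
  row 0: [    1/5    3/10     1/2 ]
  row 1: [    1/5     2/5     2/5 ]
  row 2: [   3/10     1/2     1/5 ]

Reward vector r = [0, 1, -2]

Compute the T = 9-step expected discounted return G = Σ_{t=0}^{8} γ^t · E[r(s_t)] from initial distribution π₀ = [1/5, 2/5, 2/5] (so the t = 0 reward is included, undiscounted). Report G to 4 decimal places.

t=0: π = [0.2000, 0.4000, 0.4000], E[r] = -0.4000, γ^t·E[r] = -0.400000, running G = -0.400000
t=1: π = [0.2400, 0.4200, 0.3400], E[r] = -0.2600, γ^t·E[r] = -0.182000, running G = -0.582000
t=2: π = [0.2340, 0.4100, 0.3560], E[r] = -0.3020, γ^t·E[r] = -0.147980, running G = -0.729980
t=3: π = [0.2356, 0.4122, 0.3522], E[r] = -0.2922, γ^t·E[r] = -0.100225, running G = -0.830205
t=4: π = [0.2352, 0.4117, 0.3531], E[r] = -0.2946, γ^t·E[r] = -0.070729, running G = -0.900933
t=5: π = [0.2353, 0.4118, 0.3529], E[r] = -0.2940, γ^t·E[r] = -0.049414, running G = -0.950347
t=6: π = [0.2353, 0.4118, 0.3530], E[r] = -0.2941, γ^t·E[r] = -0.034606, running G = -0.984953
t=7: π = [0.2353, 0.4118, 0.3529], E[r] = -0.2941, γ^t·E[r] = -0.024221, running G = -1.009174
t=8: π = [0.2353, 0.4118, 0.3529], E[r] = -0.2941, γ^t·E[r] = -0.016955, running G = -1.026129

G = -1.0261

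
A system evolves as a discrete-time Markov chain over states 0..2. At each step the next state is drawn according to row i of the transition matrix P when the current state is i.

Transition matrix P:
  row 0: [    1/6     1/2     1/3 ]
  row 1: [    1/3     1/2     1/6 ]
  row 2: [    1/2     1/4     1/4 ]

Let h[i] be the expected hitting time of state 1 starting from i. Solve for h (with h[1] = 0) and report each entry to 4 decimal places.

h = [2.3636, 0.0000, 2.9091]

First-step conditioning: h[1] = 0; for i ≠ 1, h[i] = 1 + Σ_k P[i][k]·h[k].
  h[0] = 1 + 1/6·h[0] + 1/3·h[2]
  h[2] = 1 + 1/2·h[0] + 1/4·h[2]
Solving the 2×2 linear system over states ≠ 1 gives exactly h = [26/11, 0, 32/11] (h[1] = 0 is the target).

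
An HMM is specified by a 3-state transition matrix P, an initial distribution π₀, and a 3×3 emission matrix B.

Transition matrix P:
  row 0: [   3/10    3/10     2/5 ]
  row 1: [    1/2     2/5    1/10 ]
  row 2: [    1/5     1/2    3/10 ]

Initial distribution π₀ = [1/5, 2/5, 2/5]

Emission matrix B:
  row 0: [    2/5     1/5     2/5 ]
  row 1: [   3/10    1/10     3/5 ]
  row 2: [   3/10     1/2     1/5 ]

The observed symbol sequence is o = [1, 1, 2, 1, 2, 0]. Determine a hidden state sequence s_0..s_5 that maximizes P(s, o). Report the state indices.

t=0: δ = [4.000e-02, 4.000e-02, 2.000e-01]  (obs o_0=1)
t=1: δ = [8.000e-03, 1.000e-02, 3.000e-02]  ψ = [2, 2, 2]  (obs o_1=1)
t=2: δ = [2.400e-03, 9.000e-03, 1.800e-03]  ψ = [2, 2, 2]  (obs o_2=2)
t=3: δ = [9.000e-04, 3.600e-04, 4.800e-04]  ψ = [1, 1, 0]  (obs o_3=1)
t=4: δ = [1.080e-04, 1.620e-04, 7.200e-05]  ψ = [0, 0, 0]  (obs o_4=2)
t=5: δ = [3.240e-05, 1.944e-05, 1.296e-05]  ψ = [1, 1, 0]  (obs o_5=0)
backtrack: best end state = 0; path = [2, 2, 1, 0, 1, 0]

path = [2, 2, 1, 0, 1, 0]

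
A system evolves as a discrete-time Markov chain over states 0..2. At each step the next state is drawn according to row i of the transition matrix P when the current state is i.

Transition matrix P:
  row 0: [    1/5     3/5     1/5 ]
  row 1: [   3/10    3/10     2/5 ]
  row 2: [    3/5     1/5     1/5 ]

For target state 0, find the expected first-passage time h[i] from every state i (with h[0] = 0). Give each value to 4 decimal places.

First-step conditioning: h[0] = 0; for i ≠ 0, h[i] = 1 + Σ_k P[i][k]·h[k].
  h[1] = 1 + 3/10·h[1] + 2/5·h[2]
  h[2] = 1 + 1/5·h[1] + 1/5·h[2]
Solving the 2×2 linear system over states ≠ 0 gives exactly h = [0, 5/2, 15/8] (h[0] = 0 is the target).

h = [0.0000, 2.5000, 1.8750]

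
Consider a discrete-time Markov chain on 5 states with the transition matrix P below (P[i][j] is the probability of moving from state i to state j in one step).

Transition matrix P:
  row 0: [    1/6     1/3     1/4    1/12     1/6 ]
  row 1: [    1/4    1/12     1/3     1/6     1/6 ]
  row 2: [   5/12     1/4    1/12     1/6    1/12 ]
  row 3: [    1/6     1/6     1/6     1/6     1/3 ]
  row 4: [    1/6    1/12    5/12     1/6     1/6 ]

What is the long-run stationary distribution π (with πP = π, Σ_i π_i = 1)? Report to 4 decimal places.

π = [0.2436, 0.1968, 0.2423, 0.1464, 0.1709]

Balance equations π_j = Σ_i π_i·P[i][j]:
  π_0 = 1/6·π_0 + 1/4·π_1 + 5/12·π_2 + 1/6·π_3 + 1/6·π_4
  π_1 = 1/3·π_0 + 1/12·π_1 + 1/4·π_2 + 1/6·π_3 + 1/12·π_4
  π_2 = 1/4·π_0 + 1/3·π_1 + 1/12·π_2 + 1/6·π_3 + 5/12·π_4
  π_3 = 1/12·π_0 + 1/6·π_1 + 1/6·π_2 + 1/6·π_3 + 1/6·π_4
  normalize: π_0 + π_1 + π_2 + π_3 + π_4 = 1
Solving the linear system gives exactly π = [6890/28279, 5566/28279, 6852/28279, 4139/28279, 4832/28279].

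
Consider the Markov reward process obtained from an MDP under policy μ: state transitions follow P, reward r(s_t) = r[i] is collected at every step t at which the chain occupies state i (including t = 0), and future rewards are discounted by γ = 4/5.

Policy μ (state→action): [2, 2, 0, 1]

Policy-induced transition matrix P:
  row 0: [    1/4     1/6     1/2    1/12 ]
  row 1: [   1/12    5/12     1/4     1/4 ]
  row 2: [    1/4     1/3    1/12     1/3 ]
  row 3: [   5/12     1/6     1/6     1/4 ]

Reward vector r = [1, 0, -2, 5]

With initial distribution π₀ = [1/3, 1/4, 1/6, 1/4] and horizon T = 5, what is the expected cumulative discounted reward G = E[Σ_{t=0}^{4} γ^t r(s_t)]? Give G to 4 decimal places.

G = 3.2325

t=0: π = [0.3333, 0.2500, 0.1667, 0.2500], E[r] = 1.2500, γ^t·E[r] = 1.250000, running G = 1.250000
t=1: π = [0.2500, 0.2569, 0.2847, 0.2083], E[r] = 0.7222, γ^t·E[r] = 0.577778, running G = 1.827778
t=2: π = [0.2419, 0.2784, 0.2477, 0.2321], E[r] = 0.9068, γ^t·E[r] = 0.580370, running G = 2.408148
t=3: π = [0.2423, 0.2775, 0.2499, 0.2303], E[r] = 0.8942, γ^t·E[r] = 0.457827, running G = 2.865975
t=4: π = [0.2421, 0.2777, 0.2497, 0.2304], E[r] = 0.8949, γ^t·E[r] = 0.366537, running G = 3.232512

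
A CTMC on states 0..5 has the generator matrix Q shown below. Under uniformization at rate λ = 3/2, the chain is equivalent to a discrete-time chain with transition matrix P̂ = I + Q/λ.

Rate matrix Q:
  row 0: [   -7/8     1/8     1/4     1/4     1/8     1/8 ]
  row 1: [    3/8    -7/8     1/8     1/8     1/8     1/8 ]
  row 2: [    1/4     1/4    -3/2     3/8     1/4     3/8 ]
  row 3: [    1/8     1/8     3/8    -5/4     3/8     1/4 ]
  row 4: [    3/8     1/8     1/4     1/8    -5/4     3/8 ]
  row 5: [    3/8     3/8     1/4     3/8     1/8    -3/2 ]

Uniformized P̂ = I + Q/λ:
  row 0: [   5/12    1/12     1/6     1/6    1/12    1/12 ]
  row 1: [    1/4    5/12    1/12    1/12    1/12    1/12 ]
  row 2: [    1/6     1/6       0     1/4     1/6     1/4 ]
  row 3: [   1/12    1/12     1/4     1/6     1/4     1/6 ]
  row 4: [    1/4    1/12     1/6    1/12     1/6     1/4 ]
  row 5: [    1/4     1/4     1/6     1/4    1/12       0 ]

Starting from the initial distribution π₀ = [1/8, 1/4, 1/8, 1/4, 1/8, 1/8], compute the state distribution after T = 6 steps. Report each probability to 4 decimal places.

π = [0.2531, 0.1758, 0.1420, 0.1637, 0.1336, 0.1319]

t=0: π = [0.1250, 0.2500, 0.1250, 0.2500, 0.1250, 0.1250]
t=1: π = [0.2188, 0.1979, 0.1458, 0.1563, 0.1458, 0.1354]
t=2: π = [0.2483, 0.1840, 0.1389, 0.1615, 0.1337, 0.1337]
t=3: π = [0.2529, 0.1785, 0.1416, 0.1629, 0.1330, 0.1311]
t=4: π = [0.2532, 0.1765, 0.1418, 0.1634, 0.1334, 0.1318]
t=5: π = [0.2531, 0.1759, 0.1420, 0.1636, 0.1335, 0.1318]
t=6: π = [0.2531, 0.1758, 0.1420, 0.1637, 0.1336, 0.1319]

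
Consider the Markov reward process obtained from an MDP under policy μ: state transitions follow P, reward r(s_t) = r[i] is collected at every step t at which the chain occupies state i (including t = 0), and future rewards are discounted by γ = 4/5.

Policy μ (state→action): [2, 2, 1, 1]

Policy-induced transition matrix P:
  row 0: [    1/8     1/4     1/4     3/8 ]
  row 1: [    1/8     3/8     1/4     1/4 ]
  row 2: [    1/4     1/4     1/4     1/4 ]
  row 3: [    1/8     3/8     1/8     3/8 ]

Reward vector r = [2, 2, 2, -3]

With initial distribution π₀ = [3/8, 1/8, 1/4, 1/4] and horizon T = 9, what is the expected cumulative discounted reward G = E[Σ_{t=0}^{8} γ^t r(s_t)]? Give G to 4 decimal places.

t=0: π = [0.3750, 0.1250, 0.2500, 0.2500], E[r] = 0.7500, γ^t·E[r] = 0.750000, running G = 0.750000
t=1: π = [0.1563, 0.2969, 0.2188, 0.3281], E[r] = 0.3594, γ^t·E[r] = 0.287500, running G = 1.037500
t=2: π = [0.1523, 0.3281, 0.2090, 0.3105], E[r] = 0.4473, γ^t·E[r] = 0.286250, running G = 1.323750
t=3: π = [0.1511, 0.3298, 0.2112, 0.3079], E[r] = 0.4607, γ^t·E[r] = 0.235875, running G = 1.559625
t=4: π = [0.1514, 0.3297, 0.2115, 0.3074], E[r] = 0.4631, γ^t·E[r] = 0.189700, running G = 1.749325
t=5: π = [0.1514, 0.3296, 0.2116, 0.3073], E[r] = 0.4633, γ^t·E[r] = 0.151804, running G = 1.901129
t=6: π = [0.1514, 0.3296, 0.2116, 0.3073], E[r] = 0.4633, γ^t·E[r] = 0.121441, running G = 2.022569
t=7: π = [0.1514, 0.3296, 0.2116, 0.3073], E[r] = 0.4633, γ^t·E[r] = 0.097151, running G = 2.119720
t=8: π = [0.1514, 0.3296, 0.2116, 0.3073], E[r] = 0.4633, γ^t·E[r] = 0.077721, running G = 2.197441

G = 2.1974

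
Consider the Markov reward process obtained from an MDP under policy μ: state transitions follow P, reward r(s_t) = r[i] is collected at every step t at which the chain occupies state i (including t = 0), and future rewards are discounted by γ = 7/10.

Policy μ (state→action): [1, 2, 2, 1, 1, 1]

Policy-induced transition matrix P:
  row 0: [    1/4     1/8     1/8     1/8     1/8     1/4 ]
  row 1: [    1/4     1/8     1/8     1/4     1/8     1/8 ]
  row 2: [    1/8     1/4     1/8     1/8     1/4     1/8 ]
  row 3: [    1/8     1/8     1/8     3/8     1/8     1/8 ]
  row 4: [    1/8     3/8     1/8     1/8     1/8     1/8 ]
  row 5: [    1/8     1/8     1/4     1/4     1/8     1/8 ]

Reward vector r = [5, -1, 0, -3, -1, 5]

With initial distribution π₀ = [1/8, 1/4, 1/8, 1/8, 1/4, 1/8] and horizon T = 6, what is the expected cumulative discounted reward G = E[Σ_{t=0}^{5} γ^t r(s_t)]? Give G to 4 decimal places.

t=0: π = [0.1250, 0.2500, 0.1250, 0.1250, 0.2500, 0.1250], E[r] = 0.3750, γ^t·E[r] = 0.375000, running G = 0.375000
t=1: π = [0.1719, 0.2031, 0.1406, 0.2031, 0.1406, 0.1406], E[r] = 0.6094, γ^t·E[r] = 0.426563, running G = 0.801563
t=2: π = [0.1719, 0.1777, 0.1426, 0.2188, 0.1426, 0.1465], E[r] = 0.6152, γ^t·E[r] = 0.301465, running G = 1.103027
t=3: π = [0.1687, 0.1785, 0.1433, 0.2202, 0.1428, 0.1465], E[r] = 0.5940, γ^t·E[r] = 0.203740, running G = 1.306767
t=4: π = [0.1684, 0.1786, 0.1433, 0.2207, 0.1429, 0.1461], E[r] = 0.5889, γ^t·E[r] = 0.141387, running G = 1.448154
t=5: π = [0.1684, 0.1786, 0.1433, 0.2208, 0.1429, 0.1460], E[r] = 0.5883, γ^t·E[r] = 0.098877, running G = 1.547031

G = 1.5470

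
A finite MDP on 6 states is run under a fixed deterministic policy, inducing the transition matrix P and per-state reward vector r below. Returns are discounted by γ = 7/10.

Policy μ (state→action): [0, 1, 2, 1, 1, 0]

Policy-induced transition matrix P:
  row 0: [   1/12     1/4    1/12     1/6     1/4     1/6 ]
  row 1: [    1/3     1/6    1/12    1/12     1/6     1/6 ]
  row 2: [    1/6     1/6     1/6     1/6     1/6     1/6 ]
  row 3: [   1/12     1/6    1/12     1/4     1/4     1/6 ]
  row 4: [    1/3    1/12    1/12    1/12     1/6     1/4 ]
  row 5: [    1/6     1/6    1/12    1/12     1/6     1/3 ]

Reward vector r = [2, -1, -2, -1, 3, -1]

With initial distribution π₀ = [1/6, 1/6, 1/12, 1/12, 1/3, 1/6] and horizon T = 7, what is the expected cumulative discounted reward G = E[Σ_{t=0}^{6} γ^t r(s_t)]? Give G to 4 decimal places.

G = 1.3748

t=0: π = [0.1667, 0.1667, 0.0833, 0.0833, 0.3333, 0.1667], E[r] = 0.7500, γ^t·E[r] = 0.750000, running G = 0.750000
t=1: π = [0.2292, 0.1528, 0.0903, 0.1181, 0.1875, 0.2222], E[r] = 0.3472, γ^t·E[r] = 0.243056, running G = 0.993056
t=2: π = [0.1944, 0.1701, 0.0909, 0.1296, 0.1956, 0.2193], E[r] = 0.2749, γ^t·E[r] = 0.134693, running G = 1.127749
t=3: π = [0.2006, 0.1666, 0.0909, 0.1287, 0.1937, 0.2195], E[r] = 0.2856, γ^t·E[r] = 0.097974, running G = 1.225723
t=4: π = [0.1993, 0.1672, 0.0909, 0.1291, 0.1941, 0.2194], E[r] = 0.2833, γ^t·E[r] = 0.068026, running G = 1.293749
t=5: π = [0.1995, 0.1671, 0.0909, 0.1290, 0.1940, 0.2194], E[r] = 0.2838, γ^t·E[r] = 0.047698, running G = 1.341447
t=6: π = [0.1995, 0.1671, 0.0909, 0.1290, 0.1940, 0.2194], E[r] = 0.2837, γ^t·E[r] = 0.033377, running G = 1.374824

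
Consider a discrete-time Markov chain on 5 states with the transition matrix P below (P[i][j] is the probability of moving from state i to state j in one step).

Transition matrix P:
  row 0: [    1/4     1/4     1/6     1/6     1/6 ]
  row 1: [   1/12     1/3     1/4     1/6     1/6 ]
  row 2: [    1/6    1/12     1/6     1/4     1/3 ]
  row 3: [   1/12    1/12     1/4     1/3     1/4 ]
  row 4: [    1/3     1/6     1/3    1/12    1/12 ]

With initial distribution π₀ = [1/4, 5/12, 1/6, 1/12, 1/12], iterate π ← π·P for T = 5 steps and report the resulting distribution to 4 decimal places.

t=0: π = [0.2500, 0.4167, 0.1667, 0.0833, 0.0833]
t=1: π = [0.1597, 0.2361, 0.2222, 0.1875, 0.1944]
t=2: π = [0.1771, 0.1852, 0.2344, 0.2002, 0.2031]
t=3: π = [0.1832, 0.1761, 0.2326, 0.2026, 0.2055]
t=4: π = [0.1846, 0.1750, 0.2325, 0.2027, 0.2052]
t=5: π = [0.1848, 0.1750, 0.2323, 0.2027, 0.2052]

π = [0.1848, 0.1750, 0.2323, 0.2027, 0.2052]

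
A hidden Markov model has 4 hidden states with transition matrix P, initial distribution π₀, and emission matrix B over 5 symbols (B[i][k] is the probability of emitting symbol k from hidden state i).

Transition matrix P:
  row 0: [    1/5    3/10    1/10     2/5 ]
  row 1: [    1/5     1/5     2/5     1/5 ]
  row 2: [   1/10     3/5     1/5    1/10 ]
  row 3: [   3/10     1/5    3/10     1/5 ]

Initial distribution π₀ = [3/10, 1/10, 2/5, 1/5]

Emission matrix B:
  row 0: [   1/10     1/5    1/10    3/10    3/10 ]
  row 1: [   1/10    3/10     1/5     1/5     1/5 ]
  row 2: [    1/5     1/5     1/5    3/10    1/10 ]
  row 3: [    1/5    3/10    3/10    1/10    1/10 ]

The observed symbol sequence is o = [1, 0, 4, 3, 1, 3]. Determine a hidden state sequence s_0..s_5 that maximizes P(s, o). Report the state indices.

t=0: δ = [6.000e-02, 3.000e-02, 8.000e-02, 6.000e-02]  (obs o_0=1)
t=1: δ = [1.800e-03, 4.800e-03, 3.600e-03, 4.800e-03]  ψ = [3, 2, 3, 0]  (obs o_1=0)
t=2: δ = [4.320e-04, 4.320e-04, 1.920e-04, 9.600e-05]  ψ = [3, 2, 1, 1]  (obs o_2=4)
t=3: δ = [2.592e-05, 2.592e-05, 5.184e-05, 1.728e-05]  ψ = [0, 0, 1, 0]  (obs o_3=3)
t=4: δ = [1.037e-06, 9.331e-06, 2.074e-06, 3.110e-06]  ψ = [0, 2, 1, 0]  (obs o_4=1)
t=5: δ = [5.599e-07, 3.732e-07, 1.120e-06, 1.866e-07]  ψ = [1, 1, 1, 1]  (obs o_5=3)
backtrack: best end state = 2; path = [3, 2, 1, 2, 1, 2]

path = [3, 2, 1, 2, 1, 2]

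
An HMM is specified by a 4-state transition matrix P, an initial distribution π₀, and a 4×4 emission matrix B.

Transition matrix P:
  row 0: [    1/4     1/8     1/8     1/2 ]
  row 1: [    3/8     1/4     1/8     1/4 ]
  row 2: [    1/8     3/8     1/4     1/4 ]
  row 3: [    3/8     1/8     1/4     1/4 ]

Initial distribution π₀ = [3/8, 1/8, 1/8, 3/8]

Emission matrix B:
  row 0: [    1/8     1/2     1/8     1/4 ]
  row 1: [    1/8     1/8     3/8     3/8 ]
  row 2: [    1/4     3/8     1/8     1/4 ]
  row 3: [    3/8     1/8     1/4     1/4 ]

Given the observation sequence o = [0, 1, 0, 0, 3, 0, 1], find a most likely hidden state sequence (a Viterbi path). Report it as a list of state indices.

t=0: δ = [4.688e-02, 1.562e-02, 3.125e-02, 1.406e-01]  (obs o_0=0)
t=1: δ = [2.637e-02, 2.197e-03, 1.318e-02, 4.395e-03]  ψ = [3, 3, 3, 3]  (obs o_1=1)
t=2: δ = [8.240e-04, 6.180e-04, 8.240e-04, 4.944e-03]  ψ = [0, 2, 0, 0]  (obs o_2=0)
t=3: δ = [2.317e-04, 7.725e-05, 3.090e-04, 4.635e-04]  ψ = [3, 3, 3, 3]  (obs o_3=0)
t=4: δ = [4.345e-05, 4.345e-05, 2.897e-05, 2.897e-05]  ψ = [3, 2, 3, 0]  (obs o_4=3)
t=5: δ = [2.037e-06, 1.358e-06, 1.810e-06, 8.147e-06]  ψ = [1, 1, 2, 0]  (obs o_5=0)
t=6: δ = [1.528e-06, 1.273e-07, 7.638e-07, 2.546e-07]  ψ = [3, 3, 3, 3]  (obs o_6=1)
backtrack: best end state = 0; path = [3, 0, 3, 3, 0, 3, 0]

path = [3, 0, 3, 3, 0, 3, 0]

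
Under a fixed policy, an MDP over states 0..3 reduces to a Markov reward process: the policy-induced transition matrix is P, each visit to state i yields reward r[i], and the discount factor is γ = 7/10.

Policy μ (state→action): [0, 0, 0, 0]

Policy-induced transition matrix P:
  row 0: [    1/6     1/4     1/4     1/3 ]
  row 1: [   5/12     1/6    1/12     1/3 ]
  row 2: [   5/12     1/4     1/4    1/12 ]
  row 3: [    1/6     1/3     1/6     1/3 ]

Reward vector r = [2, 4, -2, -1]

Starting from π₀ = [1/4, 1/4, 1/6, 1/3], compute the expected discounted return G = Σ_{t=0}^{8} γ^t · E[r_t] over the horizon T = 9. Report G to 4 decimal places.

t=0: π = [0.2500, 0.2500, 0.1667, 0.3333], E[r] = 0.8333, γ^t·E[r] = 0.833333, running G = 0.833333
t=1: π = [0.2708, 0.2569, 0.1806, 0.2917], E[r] = 0.9167, γ^t·E[r] = 0.641667, running G = 1.475000
t=2: π = [0.2760, 0.2529, 0.1829, 0.2882], E[r] = 0.9097, γ^t·E[r] = 0.445764, running G = 1.920764
t=3: π = [0.2756, 0.2529, 0.1838, 0.2876], E[r] = 0.9077, γ^t·E[r] = 0.311340, running G = 2.232104
t=4: π = [0.2759, 0.2529, 0.1839, 0.2874], E[r] = 0.9082, γ^t·E[r] = 0.218048, running G = 2.450152
t=5: π = [0.2759, 0.2529, 0.1839, 0.2874], E[r] = 0.9080, γ^t·E[r] = 0.152614, running G = 2.602766
t=6: π = [0.2759, 0.2529, 0.1839, 0.2874], E[r] = 0.9080, γ^t·E[r] = 0.106831, running G = 2.709597
t=7: π = [0.2759, 0.2529, 0.1839, 0.2874], E[r] = 0.9080, γ^t·E[r] = 0.074782, running G = 2.784378
t=8: π = [0.2759, 0.2529, 0.1839, 0.2874], E[r] = 0.9080, γ^t·E[r] = 0.052347, running G = 2.836725

G = 2.8367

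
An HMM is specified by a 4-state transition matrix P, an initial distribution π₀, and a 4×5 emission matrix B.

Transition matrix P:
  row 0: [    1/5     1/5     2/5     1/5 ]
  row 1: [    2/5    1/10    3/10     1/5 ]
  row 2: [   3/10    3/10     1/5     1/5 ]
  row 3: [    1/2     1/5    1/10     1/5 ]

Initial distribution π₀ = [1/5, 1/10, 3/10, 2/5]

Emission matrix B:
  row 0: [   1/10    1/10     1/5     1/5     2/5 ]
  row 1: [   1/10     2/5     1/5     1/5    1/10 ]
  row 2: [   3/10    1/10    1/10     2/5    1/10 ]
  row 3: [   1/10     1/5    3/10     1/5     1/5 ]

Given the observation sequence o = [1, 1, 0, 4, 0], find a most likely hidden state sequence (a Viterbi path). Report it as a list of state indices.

t=0: δ = [2.000e-02, 4.000e-02, 3.000e-02, 8.000e-02]  (obs o_0=1)
t=1: δ = [4.000e-03, 6.400e-03, 1.200e-03, 3.200e-03]  ψ = [3, 3, 1, 3]  (obs o_1=1)
t=2: δ = [2.560e-04, 8.000e-05, 5.760e-04, 1.280e-04]  ψ = [1, 0, 1, 1]  (obs o_2=0)
t=3: δ = [6.912e-05, 1.728e-05, 1.152e-05, 2.304e-05]  ψ = [2, 2, 2, 2]  (obs o_3=4)
t=4: δ = [1.382e-06, 1.382e-06, 8.294e-06, 1.382e-06]  ψ = [0, 0, 0, 0]  (obs o_4=0)
backtrack: best end state = 2; path = [3, 1, 2, 0, 2]

path = [3, 1, 2, 0, 2]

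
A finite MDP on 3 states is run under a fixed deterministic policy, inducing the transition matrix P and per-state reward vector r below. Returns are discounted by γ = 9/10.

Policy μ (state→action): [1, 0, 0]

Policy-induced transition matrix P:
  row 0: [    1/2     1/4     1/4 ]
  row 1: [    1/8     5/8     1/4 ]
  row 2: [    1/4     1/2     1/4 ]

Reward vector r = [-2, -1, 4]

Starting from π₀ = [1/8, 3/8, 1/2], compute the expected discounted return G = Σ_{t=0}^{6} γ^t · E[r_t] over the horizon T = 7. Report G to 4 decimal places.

t=0: π = [0.1250, 0.3750, 0.5000], E[r] = 1.3750, γ^t·E[r] = 1.375000, running G = 1.375000
t=1: π = [0.2344, 0.5156, 0.2500], E[r] = 0.0156, γ^t·E[r] = 0.014063, running G = 1.389063
t=2: π = [0.2441, 0.5059, 0.2500], E[r] = 0.0059, γ^t·E[r] = 0.004746, running G = 1.393809
t=3: π = [0.2478, 0.5022, 0.2500], E[r] = 0.0022, γ^t·E[r] = 0.001602, running G = 1.395410
t=4: π = [0.2492, 0.5008, 0.2500], E[r] = 0.0008, γ^t·E[r] = 0.000541, running G = 1.395951
t=5: π = [0.2497, 0.5003, 0.2500], E[r] = 0.0003, γ^t·E[r] = 0.000182, running G = 1.396133
t=6: π = [0.2499, 0.5001, 0.2500], E[r] = 0.0001, γ^t·E[r] = 0.000062, running G = 1.396195

G = 1.3962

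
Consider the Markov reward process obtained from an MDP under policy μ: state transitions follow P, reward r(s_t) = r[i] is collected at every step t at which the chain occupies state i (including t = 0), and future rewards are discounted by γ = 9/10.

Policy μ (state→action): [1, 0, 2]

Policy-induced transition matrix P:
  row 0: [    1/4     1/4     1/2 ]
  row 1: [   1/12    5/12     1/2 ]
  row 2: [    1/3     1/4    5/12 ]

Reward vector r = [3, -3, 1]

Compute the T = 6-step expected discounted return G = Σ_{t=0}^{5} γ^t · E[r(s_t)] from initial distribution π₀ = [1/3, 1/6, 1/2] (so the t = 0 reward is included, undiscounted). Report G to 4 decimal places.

G = 2.1672

t=0: π = [0.3333, 0.1667, 0.5000], E[r] = 1.0000, γ^t·E[r] = 1.000000, running G = 1.000000
t=1: π = [0.2639, 0.2778, 0.4583], E[r] = 0.4167, γ^t·E[r] = 0.375000, running G = 1.375000
t=2: π = [0.2419, 0.2963, 0.4618], E[r] = 0.2986, γ^t·E[r] = 0.241875, running G = 1.616875
t=3: π = [0.2391, 0.2994, 0.4615], E[r] = 0.2807, γ^t·E[r] = 0.204609, running G = 1.821484
t=4: π = [0.2386, 0.2999, 0.4615], E[r] = 0.2775, γ^t·E[r] = 0.182092, running G = 2.003576
t=5: π = [0.2385, 0.3000, 0.4615], E[r] = 0.2770, γ^t·E[r] = 0.163581, running G = 2.167157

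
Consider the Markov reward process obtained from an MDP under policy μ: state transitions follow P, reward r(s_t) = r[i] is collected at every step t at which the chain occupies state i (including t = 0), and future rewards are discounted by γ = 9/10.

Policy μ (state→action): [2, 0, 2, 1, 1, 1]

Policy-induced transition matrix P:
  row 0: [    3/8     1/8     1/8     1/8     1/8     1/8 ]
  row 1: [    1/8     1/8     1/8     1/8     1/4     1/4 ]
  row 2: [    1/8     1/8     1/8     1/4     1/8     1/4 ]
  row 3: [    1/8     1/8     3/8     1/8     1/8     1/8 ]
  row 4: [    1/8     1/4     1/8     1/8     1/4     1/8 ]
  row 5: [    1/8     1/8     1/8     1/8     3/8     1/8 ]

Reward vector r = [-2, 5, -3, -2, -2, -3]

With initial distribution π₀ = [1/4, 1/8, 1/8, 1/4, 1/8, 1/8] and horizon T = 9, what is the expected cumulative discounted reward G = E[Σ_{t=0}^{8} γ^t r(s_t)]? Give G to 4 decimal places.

G = -7.9682

t=0: π = [0.2500, 0.1250, 0.1250, 0.2500, 0.1250, 0.1250], E[r] = -1.3750, γ^t·E[r] = -1.375000, running G = -1.375000
t=1: π = [0.1875, 0.1406, 0.1875, 0.1406, 0.1875, 0.1563], E[r] = -1.3594, γ^t·E[r] = -1.223438, running G = -2.598438
t=2: π = [0.1719, 0.1484, 0.1602, 0.1484, 0.2051, 0.1660], E[r] = -1.2871, γ^t·E[r] = -1.042559, running G = -3.640996
t=3: π = [0.1680, 0.1506, 0.1621, 0.1450, 0.2107, 0.1636], E[r] = -1.2712, γ^t·E[r] = -0.926734, running G = -4.567730
t=4: π = [0.1670, 0.1513, 0.1613, 0.1453, 0.2111, 0.1641], E[r] = -1.2660, γ^t·E[r] = -0.830617, running G = -5.398347
t=5: π = [0.1667, 0.1514, 0.1613, 0.1452, 0.2113, 0.1641], E[r] = -1.2657, γ^t·E[r] = -0.747391, running G = -6.145738
t=6: π = [0.1667, 0.1514, 0.1613, 0.1452, 0.2114, 0.1641], E[r] = -1.2655, γ^t·E[r] = -0.672522, running G = -6.818260
t=7: π = [0.1667, 0.1514, 0.1613, 0.1452, 0.2114, 0.1641], E[r] = -1.2654, γ^t·E[r] = -0.605257, running G = -7.423517
t=8: π = [0.1667, 0.1514, 0.1613, 0.1452, 0.2114, 0.1641], E[r] = -1.2654, γ^t·E[r] = -0.544727, running G = -7.968244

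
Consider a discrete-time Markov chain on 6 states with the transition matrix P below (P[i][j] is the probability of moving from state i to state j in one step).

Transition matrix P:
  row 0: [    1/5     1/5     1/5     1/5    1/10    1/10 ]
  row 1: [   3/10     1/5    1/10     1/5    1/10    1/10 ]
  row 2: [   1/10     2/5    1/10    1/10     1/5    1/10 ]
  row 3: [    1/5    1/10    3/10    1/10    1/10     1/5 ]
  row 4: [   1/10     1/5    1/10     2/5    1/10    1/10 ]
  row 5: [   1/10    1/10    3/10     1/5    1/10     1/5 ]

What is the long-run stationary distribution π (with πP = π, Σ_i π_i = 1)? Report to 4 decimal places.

Balance equations π_j = Σ_i π_i·P[i][j]:
  π_0 = 1/5·π_0 + 3/10·π_1 + 1/10·π_2 + 1/5·π_3 + 1/10·π_4 + 1/10·π_5
  π_1 = 1/5·π_0 + 1/5·π_1 + 2/5·π_2 + 1/10·π_3 + 1/5·π_4 + 1/10·π_5
  π_2 = 1/5·π_0 + 1/10·π_1 + 1/10·π_2 + 3/10·π_3 + 1/10·π_4 + 3/10·π_5
  π_3 = 1/5·π_0 + 1/5·π_1 + 1/10·π_2 + 1/10·π_3 + 2/5·π_4 + 1/5·π_5
  π_4 = 1/10·π_0 + 1/10·π_1 + 1/5·π_2 + 1/10·π_3 + 1/10·π_4 + 1/10·π_5
  normalize: π_0 + π_1 + π_2 + π_3 + π_4 + π_5 = 1
Solving the linear system gives exactly π = [1999/11275, 23049/112750, 186/1025, 10531/56375, 1211/10250, 7434/56375].

π = [0.1773, 0.2044, 0.1815, 0.1868, 0.1181, 0.1319]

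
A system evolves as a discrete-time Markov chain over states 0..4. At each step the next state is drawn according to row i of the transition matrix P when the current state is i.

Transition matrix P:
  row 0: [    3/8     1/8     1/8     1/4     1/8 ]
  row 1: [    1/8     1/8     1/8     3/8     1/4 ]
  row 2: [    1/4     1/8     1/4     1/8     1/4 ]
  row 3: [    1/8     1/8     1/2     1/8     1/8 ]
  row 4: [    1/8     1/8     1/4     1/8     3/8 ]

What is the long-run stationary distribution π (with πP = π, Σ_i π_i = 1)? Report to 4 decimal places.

π = [0.2090, 0.1250, 0.2538, 0.1824, 0.2298]

Balance equations π_j = Σ_i π_i·P[i][j]:
  π_0 = 3/8·π_0 + 1/8·π_1 + 1/4·π_2 + 1/8·π_3 + 1/8·π_4
  π_1 = 1/8·π_0 + 1/8·π_1 + 1/8·π_2 + 1/8·π_3 + 1/8·π_4
  π_2 = 1/8·π_0 + 1/8·π_1 + 1/4·π_2 + 1/2·π_3 + 1/4·π_4
  π_3 = 1/4·π_0 + 3/8·π_1 + 1/8·π_2 + 1/8·π_3 + 1/8·π_4
  normalize: π_0 + π_1 + π_2 + π_3 + π_4 = 1
Solving the linear system gives exactly π = [163/780, 1/8, 33/130, 569/3120, 239/1040].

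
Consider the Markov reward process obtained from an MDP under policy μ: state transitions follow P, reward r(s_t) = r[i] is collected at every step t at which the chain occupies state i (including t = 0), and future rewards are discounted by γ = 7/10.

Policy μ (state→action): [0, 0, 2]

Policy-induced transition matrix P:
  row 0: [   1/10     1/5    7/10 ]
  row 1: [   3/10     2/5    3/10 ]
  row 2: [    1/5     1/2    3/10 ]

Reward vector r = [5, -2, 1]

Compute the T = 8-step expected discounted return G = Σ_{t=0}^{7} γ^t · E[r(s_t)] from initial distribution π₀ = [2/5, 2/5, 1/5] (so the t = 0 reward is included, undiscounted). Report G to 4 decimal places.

t=0: π = [0.4000, 0.4000, 0.2000], E[r] = 1.4000, γ^t·E[r] = 1.400000, running G = 1.400000
t=1: π = [0.2000, 0.3400, 0.4600], E[r] = 0.7800, γ^t·E[r] = 0.546000, running G = 1.946000
t=2: π = [0.2140, 0.4060, 0.3800], E[r] = 0.6380, γ^t·E[r] = 0.312620, running G = 2.258620
t=3: π = [0.2192, 0.3952, 0.3856], E[r] = 0.6912, γ^t·E[r] = 0.237082, running G = 2.495702
t=4: π = [0.2176, 0.3947, 0.3877], E[r] = 0.6862, γ^t·E[r] = 0.164766, running G = 2.660468
t=5: π = [0.2177, 0.3952, 0.3870], E[r] = 0.6851, γ^t·E[r] = 0.115145, running G = 2.775613
t=6: π = [0.2178, 0.3952, 0.3871], E[r] = 0.6855, γ^t·E[r] = 0.080652, running G = 2.856265
t=7: π = [0.2177, 0.3952, 0.3871], E[r] = 0.6855, γ^t·E[r] = 0.056453, running G = 2.912718

G = 2.9127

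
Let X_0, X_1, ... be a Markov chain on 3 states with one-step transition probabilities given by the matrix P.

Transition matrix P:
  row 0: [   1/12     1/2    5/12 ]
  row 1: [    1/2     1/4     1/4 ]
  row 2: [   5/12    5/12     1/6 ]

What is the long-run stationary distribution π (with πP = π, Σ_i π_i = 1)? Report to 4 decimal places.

π = [0.3363, 0.3812, 0.2825]

Balance equations π_j = Σ_i π_i·P[i][j]:
  π_0 = 1/12·π_0 + 1/2·π_1 + 5/12·π_2
  π_1 = 1/2·π_0 + 1/4·π_1 + 5/12·π_2
  normalize: π_0 + π_1 + π_2 = 1
Solving the linear system gives exactly π = [75/223, 85/223, 63/223].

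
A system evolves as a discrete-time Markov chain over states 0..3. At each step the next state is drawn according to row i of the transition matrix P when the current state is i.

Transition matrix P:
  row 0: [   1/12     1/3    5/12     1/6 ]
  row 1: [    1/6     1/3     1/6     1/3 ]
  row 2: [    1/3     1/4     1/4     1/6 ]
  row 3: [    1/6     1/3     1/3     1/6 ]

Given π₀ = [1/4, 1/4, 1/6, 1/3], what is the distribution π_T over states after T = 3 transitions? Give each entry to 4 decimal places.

t=0: π = [0.2500, 0.2500, 0.1667, 0.3333]
t=1: π = [0.1736, 0.3194, 0.2986, 0.2083]
t=2: π = [0.2020, 0.3084, 0.2697, 0.2199]
t=3: π = [0.1948, 0.3109, 0.2763, 0.2181]

π = [0.1948, 0.3109, 0.2763, 0.2181]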